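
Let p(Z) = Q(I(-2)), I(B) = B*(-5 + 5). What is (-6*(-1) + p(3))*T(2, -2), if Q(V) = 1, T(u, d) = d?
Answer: -14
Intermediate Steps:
I(B) = 0 (I(B) = B*0 = 0)
p(Z) = 1
(-6*(-1) + p(3))*T(2, -2) = (-6*(-1) + 1)*(-2) = (6 + 1)*(-2) = 7*(-2) = -14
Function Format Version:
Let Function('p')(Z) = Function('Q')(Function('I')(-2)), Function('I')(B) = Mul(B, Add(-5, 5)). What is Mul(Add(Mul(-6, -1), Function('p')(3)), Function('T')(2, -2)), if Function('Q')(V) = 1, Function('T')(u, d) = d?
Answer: -14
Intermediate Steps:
Function('I')(B) = 0 (Function('I')(B) = Mul(B, 0) = 0)
Function('p')(Z) = 1
Mul(Add(Mul(-6, -1), Function('p')(3)), Function('T')(2, -2)) = Mul(Add(Mul(-6, -1), 1), -2) = Mul(Add(6, 1), -2) = Mul(7, -2) = -14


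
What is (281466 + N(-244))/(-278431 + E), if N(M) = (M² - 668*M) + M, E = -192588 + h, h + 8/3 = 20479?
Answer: -755625/675814 ≈ -1.1181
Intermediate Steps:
h = 61429/3 (h = -8/3 + 20479 = 61429/3 ≈ 20476.)
E = -516335/3 (E = -192588 + 61429/3 = -516335/3 ≈ -1.7211e+5)
N(M) = M² - 667*M
(281466 + N(-244))/(-278431 + E) = (281466 - 244*(-667 - 244))/(-278431 - 516335/3) = (281466 - 244*(-911))/(-1351628/3) = (281466 + 222284)*(-3/1351628) = 503750*(-3/1351628) = -755625/675814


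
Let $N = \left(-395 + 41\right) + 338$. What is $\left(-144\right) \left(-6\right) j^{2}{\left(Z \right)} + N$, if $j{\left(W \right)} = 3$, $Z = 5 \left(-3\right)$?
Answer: $7760$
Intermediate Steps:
$Z = -15$
$N = -16$ ($N = -354 + 338 = -16$)
$\left(-144\right) \left(-6\right) j^{2}{\left(Z \right)} + N = \left(-144\right) \left(-6\right) 3^{2} - 16 = 864 \cdot 9 - 16 = 7776 - 16 = 7760$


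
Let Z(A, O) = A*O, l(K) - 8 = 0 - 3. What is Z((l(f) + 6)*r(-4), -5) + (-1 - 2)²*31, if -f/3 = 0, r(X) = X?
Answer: 499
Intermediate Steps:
f = 0 (f = -3*0 = 0)
l(K) = 5 (l(K) = 8 + (0 - 3) = 8 - 3 = 5)
Z((l(f) + 6)*r(-4), -5) + (-1 - 2)²*31 = ((5 + 6)*(-4))*(-5) + (-1 - 2)²*31 = (11*(-4))*(-5) + (-3)²*31 = -44*(-5) + 9*31 = 220 + 279 = 499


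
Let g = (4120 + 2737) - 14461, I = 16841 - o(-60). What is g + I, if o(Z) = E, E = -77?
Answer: 9314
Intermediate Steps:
o(Z) = -77
I = 16918 (I = 16841 - 1*(-77) = 16841 + 77 = 16918)
g = -7604 (g = 6857 - 14461 = -7604)
g + I = -7604 + 16918 = 9314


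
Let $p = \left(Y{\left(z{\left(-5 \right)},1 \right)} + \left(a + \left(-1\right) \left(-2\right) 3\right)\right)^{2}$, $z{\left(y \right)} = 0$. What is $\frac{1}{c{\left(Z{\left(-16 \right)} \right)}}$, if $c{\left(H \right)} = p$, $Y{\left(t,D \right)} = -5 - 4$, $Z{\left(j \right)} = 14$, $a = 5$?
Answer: $\frac{1}{4} \approx 0.25$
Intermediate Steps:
$Y{\left(t,D \right)} = -9$ ($Y{\left(t,D \right)} = -5 - 4 = -9$)
$p = 4$ ($p = \left(-9 + \left(5 + \left(-1\right) \left(-2\right) 3\right)\right)^{2} = \left(-9 + \left(5 + 2 \cdot 3\right)\right)^{2} = \left(-9 + \left(5 + 6\right)\right)^{2} = \left(-9 + 11\right)^{2} = 2^{2} = 4$)
$c{\left(H \right)} = 4$
$\frac{1}{c{\left(Z{\left(-16 \right)} \right)}} = \frac{1}{4}$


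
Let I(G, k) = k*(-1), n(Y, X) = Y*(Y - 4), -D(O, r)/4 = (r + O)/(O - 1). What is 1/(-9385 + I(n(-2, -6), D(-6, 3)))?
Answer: -7/65683 ≈ -0.00010657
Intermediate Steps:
D(O, r) = -4*(O + r)/(-1 + O) (D(O, r) = -4*(r + O)/(O - 1) = -4*(O + r)/(-1 + O))
n(Y, X) = Y*(-4 + Y)
I(G, k) = -k
1/(-9385 + I(n(-2, -6), D(-6, 3))) = 1/(-9385 - 4*(-1*(-6) - 1*3)/(-1 - 6)) = 1/(-9385 - 4*(6 - 3)/(-7)) = 1/(-9385 - 4*(-1)*3/7) = 1/(-9385 - 1*(-12/7)) = 1/(-9385 + 12/7) = 1/(-65683/7) = -7/65683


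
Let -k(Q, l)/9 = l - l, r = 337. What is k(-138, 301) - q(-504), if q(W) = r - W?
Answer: -841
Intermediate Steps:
q(W) = 337 - W
k(Q, l) = 0 (k(Q, l) = -9*(l - l) = -9*0 = 0)
k(-138, 301) - q(-504) = 0 - (337 - 1*(-504)) = 0 - (337 + 504) = 0 - 1*841 = 0 - 841 = -841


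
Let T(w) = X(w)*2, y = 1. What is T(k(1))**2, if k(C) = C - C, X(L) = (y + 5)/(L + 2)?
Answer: 36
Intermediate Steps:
X(L) = 6/(2 + L) (X(L) = (1 + 5)/(L + 2) = 6/(2 + L))
k(C) = 0
T(w) = 12/(2 + w) (T(w) = (6/(2 + w))*2 = 12/(2 + w))
T(k(1))**2 = (12/(2 + 0))**2 = (12/2)**2 = (12*(1/2))**2 = 6**2 = 36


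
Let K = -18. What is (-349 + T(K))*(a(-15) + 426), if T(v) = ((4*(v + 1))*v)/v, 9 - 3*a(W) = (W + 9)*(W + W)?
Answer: -153873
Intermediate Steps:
a(W) = 3 - 2*W*(9 + W)/3 (a(W) = 3 - (W + 9)*(W + W)/3 = 3 - (9 + W)*2*W/3 = 3 - 2*W*(9 + W)/3)
T(v) = 4 + 4*v (T(v) = ((4*(1 + v))*v)/v = ((4 + 4*v)*v)/v = (v*(4 + 4*v))/v = 4 + 4*v)
(-349 + T(K))*(a(-15) + 426) = (-349 + (4 + 4*(-18)))*((3 - 6*(-15) - ⅔*(-15)²) + 426) = (-349 + (4 - 72))*((3 + 90 - ⅔*225) + 426) = (-349 - 68)*((3 + 90 - 150) + 426) = -417*(-57 + 426) = -417*369 = -153873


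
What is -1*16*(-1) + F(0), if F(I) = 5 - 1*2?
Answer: 19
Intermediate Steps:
F(I) = 3 (F(I) = 5 - 2 = 3)
-1*16*(-1) + F(0) = -1*16*(-1) + 3 = -16*(-1) + 3 = 16 + 3 = 19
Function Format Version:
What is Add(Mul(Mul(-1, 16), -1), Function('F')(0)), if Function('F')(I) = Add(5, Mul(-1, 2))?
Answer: 19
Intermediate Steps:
Function('F')(I) = 3 (Function('F')(I) = Add(5, -2) = 3)
Add(Mul(Mul(-1, 16), -1), Function('F')(0)) = Add(Mul(Mul(-1, 16), -1), 3) = Add(Mul(-16, -1), 3) = Add(16, 3) = 19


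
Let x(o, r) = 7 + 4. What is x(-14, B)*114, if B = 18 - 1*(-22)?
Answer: 1254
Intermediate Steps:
B = 40 (B = 18 + 22 = 40)
x(o, r) = 11
x(-14, B)*114 = 11*114 = 1254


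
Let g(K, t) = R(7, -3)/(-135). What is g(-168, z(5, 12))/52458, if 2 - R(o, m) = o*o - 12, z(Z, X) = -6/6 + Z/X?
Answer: 1/202338 ≈ 4.9422e-6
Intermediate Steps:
z(Z, X) = -1 + Z/X (z(Z, X) = -6*⅙ + Z/X = -1 + Z/X)
R(o, m) = 14 - o² (R(o, m) = 2 - (o*o - 12) = 2 - (o² - 12) = 2 - (-12 + o²) = 2 + (12 - o²) = 14 - o²)
g(K, t) = 7/27 (g(K, t) = (14 - 1*7²)/(-135) = (14 - 1*49)*(-1/135) = (14 - 49)*(-1/135) = -35*(-1/135) = 7/27)
g(-168, z(5, 12))/52458 = (7/27)/52458 = (7/27)*(1/52458) = 1/202338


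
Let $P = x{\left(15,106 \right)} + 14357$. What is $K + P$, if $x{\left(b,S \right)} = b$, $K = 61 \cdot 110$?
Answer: $21082$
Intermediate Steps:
$K = 6710$
$P = 14372$ ($P = 15 + 14357 = 14372$)
$K + P = 6710 + 14372 = 21082$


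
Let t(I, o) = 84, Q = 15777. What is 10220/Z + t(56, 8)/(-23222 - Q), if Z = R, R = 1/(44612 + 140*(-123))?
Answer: 10917623413676/38999 ≈ 2.7995e+8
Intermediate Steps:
R = 1/27392 (R = 1/(44612 - 17220) = 1/27392 ≈ 3.6507e-5)
Z = 1/27392 ≈ 3.6507e-5
10220/Z + t(56, 8)/(-23222 - Q) = 10220/(1/27392) + 84/(-23222 - 1*15777) = 10220*27392 + 84/(-23222 - 15777) = 279946240 + 84/(-38999) = 279946240 + 84*(-1/38999) = 279946240 - 84/38999 = 10917623413676/38999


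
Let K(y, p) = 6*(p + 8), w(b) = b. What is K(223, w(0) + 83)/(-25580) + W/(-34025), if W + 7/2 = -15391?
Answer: 18760683/43517975 ≈ 0.43110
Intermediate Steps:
W = -30789/2 (W = -7/2 - 15391 = -30789/2 ≈ -15395.)
K(y, p) = 48 + 6*p (K(y, p) = 6*(8 + p) = 48 + 6*p)
K(223, w(0) + 83)/(-25580) + W/(-34025) = (48 + 6*(0 + 83))/(-25580) - 30789/2/(-34025) = (48 + 6*83)*(-1/25580) - 30789/2*(-1/34025) = (48 + 498)*(-1/25580) + 30789/68050 = 546*(-1/25580) + 30789/68050 = -273/12790 + 30789/68050 = 18760683/43517975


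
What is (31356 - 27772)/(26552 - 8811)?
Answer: 3584/17741 ≈ 0.20202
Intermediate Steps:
(31356 - 27772)/(26552 - 8811) = 3584/17741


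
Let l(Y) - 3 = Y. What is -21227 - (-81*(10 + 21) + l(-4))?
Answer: -18715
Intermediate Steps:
l(Y) = 3 + Y
-21227 - (-81*(10 + 21) + l(-4)) = -21227 - (-81*(10 + 21) + (3 - 4)) = -21227 - (-81*31 - 1) = -21227 - (-2511 - 1) = -21227 - 1*(-2512) = -21227 + 2512 = -18715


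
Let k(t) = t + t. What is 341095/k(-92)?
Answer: -341095/184 ≈ -1853.8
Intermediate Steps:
k(t) = 2*t
341095/k(-92) = 341095/((2*(-92))) = 341095/(-184) = 341095*(-1/184) = -341095/184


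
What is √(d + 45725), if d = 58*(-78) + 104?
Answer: √41305 ≈ 203.24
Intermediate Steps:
d = -4420 (d = -4524 + 104 = -4420)
√(d + 45725) = √(-4420 + 45725) = √41305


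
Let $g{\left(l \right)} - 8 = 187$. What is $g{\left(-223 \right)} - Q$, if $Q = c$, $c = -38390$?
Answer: $38585$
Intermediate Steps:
$Q = -38390$
$g{\left(l \right)} = 195$ ($g{\left(l \right)} = 8 + 187 = 195$)
$g{\left(-223 \right)} - Q = 195 - -38390 = 195 + 38390 = 38585$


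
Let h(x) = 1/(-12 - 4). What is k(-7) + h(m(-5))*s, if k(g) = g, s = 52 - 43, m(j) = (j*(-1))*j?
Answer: -121/16 ≈ -7.5625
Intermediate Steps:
m(j) = -j² (m(j) = (-j)*j = -j²)
s = 9
h(x) = -1/16 (h(x) = 1/(-16) = -1/16)
k(-7) + h(m(-5))*s = -7 - 1/16*9 = -7 - 9/16 = -121/16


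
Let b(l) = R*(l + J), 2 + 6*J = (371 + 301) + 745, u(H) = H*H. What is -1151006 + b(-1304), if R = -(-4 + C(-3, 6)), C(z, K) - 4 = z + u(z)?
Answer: -1144597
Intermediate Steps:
u(H) = H**2
C(z, K) = 4 + z + z**2 (C(z, K) = 4 + (z + z**2) = 4 + z + z**2)
J = 1415/6 (J = -1/3 + ((371 + 301) + 745)/6 = -1/3 + (672 + 745)/6 = -1/3 + (1/6)*1417 = -1/3 + 1417/6 = 1415/6 ≈ 235.83)
R = -6 (R = -(-4 + (4 - 3 + (-3)**2)) = -(-4 + (4 - 3 + 9)) = -(-4 + 10) = -1*6 = -6)
b(l) = -1415 - 6*l (b(l) = -6*(l + 1415/6) = -6*(1415/6 + l) = -1415 - 6*l)
-1151006 + b(-1304) = -1151006 + (-1415 - 6*(-1304)) = -1151006 + (-1415 + 7824) = -1151006 + 6409 = -1144597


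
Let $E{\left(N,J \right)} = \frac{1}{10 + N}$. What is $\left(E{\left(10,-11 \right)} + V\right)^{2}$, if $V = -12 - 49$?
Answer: $\frac{1485961}{400} \approx 3714.9$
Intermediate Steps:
$V = -61$ ($V = -12 - 49 = -61$)
$\left(E{\left(10,-11 \right)} + V\right)^{2} = \left(\frac{1}{10 + 10} - 61\right)^{2} = \left(\frac{1}{20} - 61\right)^{2} = \left(- \frac{1219}{20}\right)^{2} = \frac{1485961}{400}$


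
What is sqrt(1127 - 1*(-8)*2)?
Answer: 3*sqrt(127) ≈ 33.808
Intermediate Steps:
sqrt(1127 - 1*(-8)*2) = sqrt(1127 + 8*2) = sqrt(1127 + 16) = sqrt(1143) = 3*sqrt(127)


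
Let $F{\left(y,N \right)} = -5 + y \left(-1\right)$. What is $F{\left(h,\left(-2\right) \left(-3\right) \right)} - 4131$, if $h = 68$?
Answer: $-4204$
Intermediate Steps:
$F{\left(y,N \right)} = -5 - y$
$F{\left(h,\left(-2\right) \left(-3\right) \right)} - 4131 = \left(-5 - 68\right) - 4131 = -73 - 4131 = -4204$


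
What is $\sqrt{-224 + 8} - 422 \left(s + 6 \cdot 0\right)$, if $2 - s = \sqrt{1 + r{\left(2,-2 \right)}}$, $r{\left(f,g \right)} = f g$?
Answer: $-844 + 6 i \sqrt{6} + 422 i \sqrt{3} \approx -844.0 + 745.62 i$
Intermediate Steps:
$s = 2 - i \sqrt{3}$ ($s = 2 - \sqrt{1 + 2 \left(-2\right)} = 2 - \sqrt{1 - 4} = 2 - \sqrt{-3} = 2 - i \sqrt{3} \approx 2.0 - 1.732 i$)
$\sqrt{-224 + 8} - 422 \left(s + 6 \cdot 0\right) = \sqrt{-224 + 8} - 422 \left(\left(2 - i \sqrt{3}\right) + 6 \cdot 0\right) = \sqrt{-216} - 422 \left(\left(2 - i \sqrt{3}\right) + 0\right) = 6 i \sqrt{6} - 422 \left(2 - i \sqrt{3}\right) = 6 i \sqrt{6} - \left(844 - 422 i \sqrt{3}\right) = -844 + 6 i \sqrt{6} + 422 i \sqrt{3}$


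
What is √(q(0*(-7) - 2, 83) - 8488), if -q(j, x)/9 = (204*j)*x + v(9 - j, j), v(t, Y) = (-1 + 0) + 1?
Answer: 4*√18518 ≈ 544.32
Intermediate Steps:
v(t, Y) = 0 (v(t, Y) = -1 + 1 = 0)
q(j, x) = -1836*j*x (q(j, x) = -9*((204*j)*x + 0) = -9*(204*j*x + 0) = -1836*j*x)
√(q(0*(-7) - 2, 83) - 8488) = √(-1836*(0*(-7) - 2)*83 - 8488) = √(-1836*(0 - 2)*83 - 8488) = √(-1836*(-2)*83 - 8488) = √(304776 - 8488) = √296288 = 4*√18518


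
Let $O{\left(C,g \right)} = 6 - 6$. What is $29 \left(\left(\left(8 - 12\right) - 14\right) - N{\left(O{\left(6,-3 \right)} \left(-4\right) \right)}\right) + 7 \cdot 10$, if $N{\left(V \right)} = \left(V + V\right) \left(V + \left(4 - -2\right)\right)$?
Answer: $-452$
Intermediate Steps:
$O{\left(C,g \right)} = 0$ ($O{\left(C,g \right)} = 6 - 6 = 0$)
$N{\left(V \right)} = 2 V \left(6 + V\right)$ ($N{\left(V \right)} = 2 V \left(V + \left(4 + 2\right)\right) = 2 V \left(V + 6\right) = 2 V \left(6 + V\right)$)
$29 \left(\left(\left(8 - 12\right) - 14\right) - N{\left(O{\left(6,-3 \right)} \left(-4\right) \right)}\right) + 7 \cdot 10 = 29 \left(\left(\left(8 - 12\right) - 14\right) - 2 \cdot 0 \left(-4\right) \left(6 + 0 \left(-4\right)\right)\right) + 7 \cdot 10 = 29 \left(\left(-4 - 14\right) - 2 \cdot 0 \left(6 + 0\right)\right) + 70 = 29 \left(-18 - 2 \cdot 0 \cdot 6\right) + 70 = 29 \left(-18 - 0\right) + 70 = 29 \left(-18 + 0\right) + 70 = 29 \left(-18\right) + 70 = -522 + 70 = -452$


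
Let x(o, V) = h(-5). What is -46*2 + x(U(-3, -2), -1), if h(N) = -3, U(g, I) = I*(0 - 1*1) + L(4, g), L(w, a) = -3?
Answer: -95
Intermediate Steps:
U(g, I) = -3 - I (U(g, I) = I*(0 - 1*1) - 3 = I*(0 - 1) - 3 = I*(-1) - 3 = -I - 3 = -3 - I)
x(o, V) = -3
-46*2 + x(U(-3, -2), -1) = -46*2 - 3 = -92 - 3 = -95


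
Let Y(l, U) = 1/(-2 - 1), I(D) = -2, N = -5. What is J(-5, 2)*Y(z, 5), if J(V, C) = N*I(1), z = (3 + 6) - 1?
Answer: -10/3 ≈ -3.3333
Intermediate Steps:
z = 8 (z = 9 - 1 = 8)
Y(l, U) = -1/3 (Y(l, U) = 1/(-3) = -1/3)
J(V, C) = 10 (J(V, C) = -5*(-2) = 10)
J(-5, 2)*Y(z, 5) = 10*(-1/3) = -10/3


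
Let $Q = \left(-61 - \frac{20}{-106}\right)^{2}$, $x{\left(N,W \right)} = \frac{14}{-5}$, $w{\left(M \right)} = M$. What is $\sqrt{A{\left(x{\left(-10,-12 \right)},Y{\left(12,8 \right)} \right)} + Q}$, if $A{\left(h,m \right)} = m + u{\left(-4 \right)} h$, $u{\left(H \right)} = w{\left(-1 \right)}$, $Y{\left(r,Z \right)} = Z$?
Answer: $\frac{\sqrt{260451655}}{265} \approx 60.9$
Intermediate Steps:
$u{\left(H \right)} = -1$
$x{\left(N,W \right)} = - \frac{14}{5}$ ($x{\left(N,W \right)} = 14 \left(- \frac{1}{5}\right) = - \frac{14}{5}$)
$A{\left(h,m \right)} = m - h$
$Q = \frac{10387729}{2809}$ ($Q = \left(-61 - - \frac{10}{53}\right)^{2} = \left(-61 + \frac{10}{53}\right)^{2} = \left(- \frac{3223}{53}\right)^{2} = \frac{10387729}{2809} \approx 3698.0$)
$\sqrt{A{\left(x{\left(-10,-12 \right)},Y{\left(12,8 \right)} \right)} + Q} = \sqrt{\left(8 - - \frac{14}{5}\right) + \frac{10387729}{2809}} = \sqrt{\left(8 + \frac{14}{5}\right) + \frac{10387729}{2809}} = \sqrt{\frac{54}{5} + \frac{10387729}{2809}} = \sqrt{\frac{52090331}{14045}} = \frac{\sqrt{260451655}}{265}$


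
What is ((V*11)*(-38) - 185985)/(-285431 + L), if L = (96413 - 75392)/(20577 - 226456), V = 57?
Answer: 43195678869/58764269870 ≈ 0.73507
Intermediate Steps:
L = -21021/205879 (L = 21021/(-205879) = 21021*(-1/205879) = -21021/205879 ≈ -0.10210)
((V*11)*(-38) - 185985)/(-285431 + L) = ((57*11)*(-38) - 185985)/(-285431 - 21021/205879) = (627*(-38) - 185985)/(-58764269870/205879) = (-23826 - 185985)*(-205879/58764269870) = -209811*(-205879/58764269870) = 43195678869/58764269870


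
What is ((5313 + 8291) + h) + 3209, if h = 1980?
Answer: 18793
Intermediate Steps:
((5313 + 8291) + h) + 3209 = ((5313 + 8291) + 1980) + 3209 = (13604 + 1980) + 3209 = 15584 + 3209 = 18793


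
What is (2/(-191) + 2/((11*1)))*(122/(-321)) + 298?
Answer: 66977846/224807 ≈ 297.94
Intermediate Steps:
(2/(-191) + 2/((11*1)))*(122/(-321)) + 298 = (2*(-1/191) + 2/11)*(122*(-1/321)) + 298 = (-2/191 + 2*(1/11))*(-122/321) + 298 = (-2/191 + 2/11)*(-122/321) + 298 = (360/2101)*(-122/321) + 298 = -14640/224807 + 298 = 66977846/224807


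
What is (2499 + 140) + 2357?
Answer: 4996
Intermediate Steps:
(2499 + 140) + 2357 = 2639 + 2357 = 4996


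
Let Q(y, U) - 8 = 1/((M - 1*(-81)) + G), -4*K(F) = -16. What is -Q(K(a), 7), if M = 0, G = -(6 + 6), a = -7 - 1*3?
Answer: -553/69 ≈ -8.0145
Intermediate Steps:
a = -10 (a = -7 - 3 = -10)
G = -12 (G = -1*12 = -12)
K(F) = 4 (K(F) = -1/4*(-16) = 4)
Q(y, U) = 553/69 (Q(y, U) = 8 + 1/((0 - 1*(-81)) - 12) = 8 + 1/((0 + 81) - 12) = 8 + 1/(81 - 12) = 8 + 1/69 = 553/69)
-Q(K(a), 7) = -1*553/69 = -553/69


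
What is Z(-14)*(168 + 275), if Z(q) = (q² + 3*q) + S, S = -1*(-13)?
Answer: 73981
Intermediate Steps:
S = 13
Z(q) = 13 + q² + 3*q (Z(q) = (q² + 3*q) + 13 = 13 + q² + 3*q)
Z(-14)*(168 + 275) = (13 + (-14)² + 3*(-14))*(168 + 275) = (13 + 196 - 42)*443 = 167*443 = 73981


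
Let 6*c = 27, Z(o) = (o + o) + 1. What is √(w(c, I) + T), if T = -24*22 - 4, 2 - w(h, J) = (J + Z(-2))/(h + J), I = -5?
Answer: I*√546 ≈ 23.367*I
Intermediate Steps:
Z(o) = 1 + 2*o (Z(o) = 2*o + 1 = 1 + 2*o)
c = 9/2 (c = (⅙)*27 = 9/2 ≈ 4.5000)
w(h, J) = 2 - (-3 + J)/(J + h) (w(h, J) = 2 - (J + (1 + 2*(-2)))/(h + J) = 2 - (J + (1 - 4))/(J + h) = 2 - (J - 3)/(J + h) = 2 - (-3 + J)/(J + h))
T = -532 (T = -528 - 4 = -532)
√(w(c, I) + T) = √((3 - 5 + 2*(9/2))/(-5 + 9/2) - 532) = √((3 - 5 + 9)/(-½) - 532) = √(-2*7 - 532) = √(-14 - 532) = √(-546) = I*√546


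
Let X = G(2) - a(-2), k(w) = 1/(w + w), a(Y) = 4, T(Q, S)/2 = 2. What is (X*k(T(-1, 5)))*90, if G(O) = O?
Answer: -45/2 ≈ -22.500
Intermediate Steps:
T(Q, S) = 4 (T(Q, S) = 2*2 = 4)
k(w) = 1/(2*w)
X = -2 (X = 2 - 1*4 = 2 - 4 = -2)
(X*k(T(-1, 5)))*90 = -1/4*90 = -45/2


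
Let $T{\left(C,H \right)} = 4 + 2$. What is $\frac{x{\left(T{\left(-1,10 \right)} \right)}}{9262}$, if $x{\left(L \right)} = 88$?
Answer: $\frac{4}{421} \approx 0.0095012$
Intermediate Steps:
$T{\left(C,H \right)} = 6$
$\frac{x{\left(T{\left(-1,10 \right)} \right)}}{9262} = \frac{88}{9262} = 88 \cdot \frac{1}{9262} = \frac{4}{421}$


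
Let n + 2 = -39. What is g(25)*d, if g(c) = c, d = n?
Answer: -1025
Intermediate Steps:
n = -41 (n = -2 - 39 = -41)
d = -41
g(25)*d = 25*(-41) = -1025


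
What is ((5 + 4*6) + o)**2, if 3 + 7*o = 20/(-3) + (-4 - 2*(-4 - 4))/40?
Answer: 33744481/44100 ≈ 765.18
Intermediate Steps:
o = -281/210 (o = -3/7 + (20/(-3) + (-4 - 2*(-4 - 4))/40)/7 = -3/7 + (20*(-1/3) + (-4 - 2*(-8))*(1/40))/7 = -3/7 + (-20/3 + (-4 + 16)*(1/40))/7 = -3/7 + (-20/3 + 12*(1/40))/7 = -3/7 + (-20/3 + 3/10)/7 = -3/7 + (1/7)*(-191/30) = -3/7 - 191/210 = -281/210 ≈ -1.3381)
((5 + 4*6) + o)**2 = ((5 + 4*6) - 281/210)**2 = ((5 + 24) - 281/210)**2 = (29 - 281/210)**2 = (5809/210)**2 = 33744481/44100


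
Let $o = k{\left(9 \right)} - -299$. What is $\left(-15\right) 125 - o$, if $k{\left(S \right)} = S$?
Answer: $-2183$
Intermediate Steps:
$o = 308$ ($o = 9 - -299 = 9 + 299 = 308$)
$\left(-15\right) 125 - o = \left(-15\right) 125 - 308 = -1875 - 308 = -2183$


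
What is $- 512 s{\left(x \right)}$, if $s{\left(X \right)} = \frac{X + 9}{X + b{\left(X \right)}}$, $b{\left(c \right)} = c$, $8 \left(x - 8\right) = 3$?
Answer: $- \frac{35584}{67} \approx -531.1$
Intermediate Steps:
$x = \frac{67}{8}$ ($x = 8 + \frac{1}{8} \cdot 3 = 8 + \frac{3}{8} = \frac{67}{8} \approx 8.375$)
$s{\left(X \right)} = \frac{9 + X}{2 X}$ ($s{\left(X \right)} = \frac{X + 9}{X + X} = \frac{9 + X}{2 X}$)
$- 512 s{\left(x \right)} = - 512 \frac{9 + \frac{67}{8}}{2 \cdot \frac{67}{8}} = - 512 \cdot \frac{1}{2} \cdot \frac{8}{67} \cdot \frac{139}{8} = \left(-512\right) \frac{139}{134} = - \frac{35584}{67}$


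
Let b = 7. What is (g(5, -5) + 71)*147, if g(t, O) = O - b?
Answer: 8673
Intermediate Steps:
g(t, O) = -7 + O (g(t, O) = O - 1*7 = O - 7 = -7 + O)
(g(5, -5) + 71)*147 = ((-7 - 5) + 71)*147 = (-12 + 71)*147 = 59*147 = 8673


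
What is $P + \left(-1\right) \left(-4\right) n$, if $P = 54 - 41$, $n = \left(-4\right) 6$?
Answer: $-83$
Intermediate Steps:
$n = -24$
$P = 13$
$P + \left(-1\right) \left(-4\right) n = 13 + \left(-1\right) \left(-4\right) \left(-24\right) = 13 + 4 \left(-24\right) = 13 - 96 = -83$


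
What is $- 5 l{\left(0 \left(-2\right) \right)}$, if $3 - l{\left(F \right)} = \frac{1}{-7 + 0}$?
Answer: $- \frac{110}{7} \approx -15.714$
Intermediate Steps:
$l{\left(F \right)} = \frac{22}{7}$ ($l{\left(F \right)} = 3 - \frac{1}{-7 + 0} = 3 - \frac{1}{-7} = 3 - - \frac{1}{7} = 3 + \frac{1}{7} = \frac{22}{7}$)
$- 5 l{\left(0 \left(-2\right) \right)} = \left(-5\right) \frac{22}{7} = - \frac{110}{7}$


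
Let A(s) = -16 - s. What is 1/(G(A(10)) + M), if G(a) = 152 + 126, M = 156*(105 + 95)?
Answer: 1/31478 ≈ 3.1768e-5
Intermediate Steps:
M = 31200 (M = 156*200 = 31200)
G(a) = 278
1/(G(A(10)) + M) = 1/(278 + 31200) = 1/31478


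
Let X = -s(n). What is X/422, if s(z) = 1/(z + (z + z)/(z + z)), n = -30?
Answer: 1/12238 ≈ 8.1713e-5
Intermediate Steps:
s(z) = 1/(1 + z) (s(z) = 1/(z + (2*z)/((2*z))) = 1/(z + (2*z)*(1/(2*z))) = 1/(z + 1) = 1/(1 + z))
X = 1/29 (X = -1/(1 - 30) = -1/(-29) = -1*(-1/29) = 1/29 ≈ 0.034483)
X/422 = (1/29)/422 = (1/29)*(1/422) = 1/12238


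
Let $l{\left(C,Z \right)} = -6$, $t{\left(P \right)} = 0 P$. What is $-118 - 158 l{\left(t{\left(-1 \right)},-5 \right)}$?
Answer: $830$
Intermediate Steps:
$t{\left(P \right)} = 0$
$-118 - 158 l{\left(t{\left(-1 \right)},-5 \right)} = -118 - -948 = -118 + 948 = 830$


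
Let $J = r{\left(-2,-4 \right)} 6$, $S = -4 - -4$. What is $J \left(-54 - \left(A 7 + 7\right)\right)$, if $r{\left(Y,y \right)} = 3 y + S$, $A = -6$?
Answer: $1368$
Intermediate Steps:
$S = 0$ ($S = -4 + 4 = 0$)
$r{\left(Y,y \right)} = 3 y$ ($r{\left(Y,y \right)} = 3 y + 0 = 3 y$)
$J = -72$ ($J = 3 \left(-4\right) 6 = \left(-12\right) 6 = -72$)
$J \left(-54 - \left(A 7 + 7\right)\right) = - 72 \left(-54 - \left(\left(-6\right) 7 + 7\right)\right) = - 72 \left(-54 - \left(-42 + 7\right)\right) = - 72 \left(-54 - -35\right) = - 72 \left(-54 + 35\right) = \left(-72\right) \left(-19\right) = 1368$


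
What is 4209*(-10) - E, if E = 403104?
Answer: -445194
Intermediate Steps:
4209*(-10) - E = 4209*(-10) - 1*403104 = -42090 - 403104 = -445194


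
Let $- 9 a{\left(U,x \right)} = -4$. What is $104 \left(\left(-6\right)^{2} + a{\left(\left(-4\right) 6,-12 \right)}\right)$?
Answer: $\frac{34112}{9} \approx 3790.2$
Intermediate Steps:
$a{\left(U,x \right)} = \frac{4}{9}$ ($a{\left(U,x \right)} = \left(- \frac{1}{9}\right) \left(-4\right) = \frac{4}{9}$)
$104 \left(\left(-6\right)^{2} + a{\left(\left(-4\right) 6,-12 \right)}\right) = 104 \left(\left(-6\right)^{2} + \frac{4}{9}\right) = 104 \left(36 + \frac{4}{9}\right) = 104 \cdot \frac{328}{9} = \frac{34112}{9}$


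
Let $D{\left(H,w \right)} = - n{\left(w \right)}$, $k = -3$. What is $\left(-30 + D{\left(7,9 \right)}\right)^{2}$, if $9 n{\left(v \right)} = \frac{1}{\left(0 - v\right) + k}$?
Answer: $\frac{10491121}{11664} \approx 899.44$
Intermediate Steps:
$n{\left(v \right)} = \frac{1}{9 \left(-3 - v\right)}$ ($n{\left(v \right)} = \frac{1}{9 \left(\left(0 - v\right) - 3\right)} = \frac{1}{9 \left(- v - 3\right)} = \frac{1}{9 \left(-3 - v\right)}$)
$D{\left(H,w \right)} = \frac{1}{27 + 9 w}$ ($D{\left(H,w \right)} = - \frac{-1}{27 + 9 w} = \frac{1}{27 + 9 w}$)
$\left(-30 + D{\left(7,9 \right)}\right)^{2} = \left(-30 + \frac{1}{9 \left(3 + 9\right)}\right)^{2} = \left(-30 + \frac{1}{9 \cdot 12}\right)^{2} = \left(-30 + \frac{1}{9} \cdot \frac{1}{12}\right)^{2} = \left(-30 + \frac{1}{108}\right)^{2} = \left(- \frac{3239}{108}\right)^{2} = \frac{10491121}{11664}$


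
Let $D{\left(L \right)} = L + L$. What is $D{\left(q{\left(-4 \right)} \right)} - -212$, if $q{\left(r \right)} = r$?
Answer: $204$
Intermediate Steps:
$D{\left(L \right)} = 2 L$
$D{\left(q{\left(-4 \right)} \right)} - -212 = 2 \left(-4\right) - -212 = -8 + 212 = 204$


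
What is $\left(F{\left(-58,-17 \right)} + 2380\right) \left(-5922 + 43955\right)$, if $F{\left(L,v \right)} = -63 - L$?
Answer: $90328375$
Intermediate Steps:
$\left(F{\left(-58,-17 \right)} + 2380\right) \left(-5922 + 43955\right) = \left(\left(-63 - -58\right) + 2380\right) \left(-5922 + 43955\right) = \left(\left(-63 + 58\right) + 2380\right) 38033 = \left(-5 + 2380\right) 38033 = 2375 \cdot 38033 = 90328375$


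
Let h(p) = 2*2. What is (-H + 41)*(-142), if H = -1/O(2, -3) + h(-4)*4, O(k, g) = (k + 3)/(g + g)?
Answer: -16898/5 ≈ -3379.6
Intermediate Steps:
O(k, g) = (3 + k)/(2*g) (O(k, g) = (3 + k)/((2*g)) = (3 + k)*(1/(2*g)) = (3 + k)/(2*g))
h(p) = 4
H = 86/5 (H = -1/((1/2)*(3 + 2)/(-3)) + 4*4 = -1/((1/2)*(-1/3)*5) + 16 = -1/(-5/6) + 16 = -1*(-6/5) + 16 = 6/5 + 16 = 86/5 ≈ 17.200)
(-H + 41)*(-142) = (-1*86/5 + 41)*(-142) = (-86/5 + 41)*(-142) = (119/5)*(-142) = -16898/5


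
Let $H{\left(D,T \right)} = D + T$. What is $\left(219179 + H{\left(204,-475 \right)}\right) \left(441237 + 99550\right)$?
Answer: $118382600596$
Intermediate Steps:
$\left(219179 + H{\left(204,-475 \right)}\right) \left(441237 + 99550\right) = \left(219179 + \left(204 - 475\right)\right) \left(441237 + 99550\right) = \left(219179 - 271\right) 540787 = 218908 \cdot 540787 = 118382600596$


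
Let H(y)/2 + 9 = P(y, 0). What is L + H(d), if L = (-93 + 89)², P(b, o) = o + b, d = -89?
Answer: -180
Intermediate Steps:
P(b, o) = b + o
H(y) = -18 + 2*y (H(y) = -18 + 2*(y + 0) = -18 + 2*y)
L = 16 (L = (-4)² = 16)
L + H(d) = 16 + (-18 + 2*(-89)) = 16 + (-18 - 178) = 16 - 196 = -180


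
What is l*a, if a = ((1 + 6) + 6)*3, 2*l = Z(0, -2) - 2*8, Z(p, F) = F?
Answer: -351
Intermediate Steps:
l = -9 (l = (-2 - 2*8)/2 = (-2 - 16)/2 = (1/2)*(-18) = -9)
a = 39 (a = (7 + 6)*3 = 13*3 = 39)
l*a = -9*39 = -351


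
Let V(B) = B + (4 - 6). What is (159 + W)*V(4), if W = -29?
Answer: 260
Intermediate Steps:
V(B) = -2 + B (V(B) = B - 2 = -2 + B)
(159 + W)*V(4) = (159 - 29)*(-2 + 4) = 130*2 = 260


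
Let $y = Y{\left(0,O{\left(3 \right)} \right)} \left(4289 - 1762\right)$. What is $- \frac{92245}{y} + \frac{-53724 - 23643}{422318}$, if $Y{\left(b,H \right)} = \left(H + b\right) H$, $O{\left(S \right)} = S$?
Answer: $- \frac{57917897}{13662558} \approx -4.2392$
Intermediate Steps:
$Y{\left(b,H \right)} = H \left(H + b\right)$
$y = 22743$ ($y = 3 \left(3 + 0\right) \left(4289 - 1762\right) = 3 \cdot 3 \cdot 2527 = 9 \cdot 2527 = 22743$)
$- \frac{92245}{y} + \frac{-53724 - 23643}{422318} = - \frac{92245}{22743} + \frac{-53724 - 23643}{422318} = \left(-92245\right) \frac{1}{22743} + \left(-53724 - 23643\right) \frac{1}{422318} = - \frac{4855}{1197} - \frac{2091}{11414} = - \frac{57917897}{13662558}$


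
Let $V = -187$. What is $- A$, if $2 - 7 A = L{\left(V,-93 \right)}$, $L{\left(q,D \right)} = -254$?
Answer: $- \frac{256}{7} \approx -36.571$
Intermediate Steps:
$A = \frac{256}{7}$ ($A = \frac{2}{7} - - \frac{254}{7} = \frac{2}{7} + \frac{254}{7} = \frac{256}{7} \approx 36.571$)
$- A = \left(-1\right) \frac{256}{7} = - \frac{256}{7}$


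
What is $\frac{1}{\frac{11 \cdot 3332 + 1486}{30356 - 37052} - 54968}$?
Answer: $- \frac{3348}{184051933} \approx -1.8191 \cdot 10^{-5}$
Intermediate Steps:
$\frac{1}{\frac{11 \cdot 3332 + 1486}{30356 - 37052} - 54968} = \frac{1}{\frac{36652 + 1486}{-6696} - 54968} = \frac{1}{38138 \left(- \frac{1}{6696}\right) - 54968} = \frac{1}{- \frac{19069}{3348} - 54968} = \frac{1}{- \frac{184051933}{3348}} = - \frac{3348}{184051933}$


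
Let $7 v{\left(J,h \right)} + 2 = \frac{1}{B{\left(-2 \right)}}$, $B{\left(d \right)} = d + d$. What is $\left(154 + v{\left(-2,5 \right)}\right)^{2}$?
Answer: $\frac{18515809}{784} \approx 23617.0$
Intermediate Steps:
$B{\left(d \right)} = 2 d$
$v{\left(J,h \right)} = - \frac{9}{28}$ ($v{\left(J,h \right)} = - \frac{2}{7} + \frac{1}{7 \cdot 2 \left(-2\right)} = - \frac{2}{7} + \frac{1}{7 \left(-4\right)} = - \frac{2}{7} + \frac{1}{7} \left(- \frac{1}{4}\right) = - \frac{2}{7} - \frac{1}{28} = - \frac{9}{28}$)
$\left(154 + v{\left(-2,5 \right)}\right)^{2} = \left(154 - \frac{9}{28}\right)^{2} = \left(\frac{4303}{28}\right)^{2} = \frac{18515809}{784}$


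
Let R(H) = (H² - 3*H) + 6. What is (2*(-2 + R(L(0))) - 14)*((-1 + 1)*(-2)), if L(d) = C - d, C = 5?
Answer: 0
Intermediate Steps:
L(d) = 5 - d
R(H) = 6 + H² - 3*H
(2*(-2 + R(L(0))) - 14)*((-1 + 1)*(-2)) = (2*(-2 + (6 + (5 - 1*0)² - 3*(5 - 1*0))) - 14)*((-1 + 1)*(-2)) = (2*(-2 + (6 + (5 + 0)² - 3*(5 + 0))) - 14)*(0*(-2)) = (2*(-2 + (6 + 5² - 3*5)) - 14)*0 = (2*(-2 + (6 + 25 - 15)) - 14)*0 = (2*(-2 + 16) - 14)*0 = (2*14 - 14)*0 = (28 - 14)*0 = 14*0 = 0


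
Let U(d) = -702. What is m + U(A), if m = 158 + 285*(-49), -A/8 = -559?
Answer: -14509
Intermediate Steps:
A = 4472 (A = -8*(-559) = 4472)
m = -13807 (m = 158 - 13965 = -13807)
m + U(A) = -13807 - 702 = -14509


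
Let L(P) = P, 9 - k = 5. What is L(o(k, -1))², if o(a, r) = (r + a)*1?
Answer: 9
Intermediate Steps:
k = 4 (k = 9 - 1*5 = 9 - 5 = 4)
o(a, r) = a + r (o(a, r) = (a + r)*1 = a + r)
L(o(k, -1))² = (4 - 1)² = 3² = 9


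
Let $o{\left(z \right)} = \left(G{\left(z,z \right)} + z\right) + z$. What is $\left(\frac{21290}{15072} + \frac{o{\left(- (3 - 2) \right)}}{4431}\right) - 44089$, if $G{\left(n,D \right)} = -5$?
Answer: $- \frac{23367832987}{530032} \approx -44088.0$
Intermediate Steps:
$o{\left(z \right)} = -5 + 2 z$ ($o{\left(z \right)} = \left(-5 + z\right) + z = -5 + 2 z$)
$\left(\frac{21290}{15072} + \frac{o{\left(- (3 - 2) \right)}}{4431}\right) - 44089 = \left(\frac{21290}{15072} + \frac{-5 + 2 \left(- (3 - 2)\right)}{4431}\right) - 44089 = \left(21290 \cdot \frac{1}{15072} + \left(-5 + 2 \left(\left(-1\right) 1\right)\right) \frac{1}{4431}\right) - 44089 = \left(\frac{10645}{7536} + \left(-5 + 2 \left(-1\right)\right) \frac{1}{4431}\right) - 44089 = \left(\frac{10645}{7536} + \left(-5 - 2\right) \frac{1}{4431}\right) - 44089 = \left(\frac{10645}{7536} - \frac{1}{633}\right) - 44089 = \frac{747861}{530032} - 44089 = - \frac{23367832987}{530032}$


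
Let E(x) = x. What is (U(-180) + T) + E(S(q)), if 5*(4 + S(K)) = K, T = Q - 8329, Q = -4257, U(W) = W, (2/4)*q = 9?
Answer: -63832/5 ≈ -12766.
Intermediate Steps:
q = 18 (q = 2*9 = 18)
T = -12586 (T = -4257 - 8329 = -12586)
S(K) = -4 + K/5
(U(-180) + T) + E(S(q)) = (-180 - 12586) + (-4 + (⅕)*18) = -12766 + (-4 + 18/5) = -12766 - ⅖ = -63832/5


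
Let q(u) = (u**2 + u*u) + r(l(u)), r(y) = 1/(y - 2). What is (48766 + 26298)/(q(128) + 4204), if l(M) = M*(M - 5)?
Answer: 1181657488/582013225 ≈ 2.0303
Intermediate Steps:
l(M) = M*(-5 + M)
r(y) = 1/(-2 + y)
q(u) = 1/(-2 + u*(-5 + u)) + 2*u**2 (q(u) = (u**2 + u*u) + 1/(-2 + u*(-5 + u)) = (u**2 + u**2) + 1/(-2 + u*(-5 + u)) = 2*u**2 + 1/(-2 + u*(-5 + u)) = 1/(-2 + u*(-5 + u)) + 2*u**2)
(48766 + 26298)/(q(128) + 4204) = (48766 + 26298)/((1 + 2*128**2*(-2 + 128*(-5 + 128)))/(-2 + 128*(-5 + 128)) + 4204) = 75064/((1 + 2*16384*(-2 + 128*123))/(-2 + 128*123) + 4204) = 75064/((1 + 2*16384*(-2 + 15744))/(-2 + 15744) + 4204) = 75064/((1 + 2*16384*15742)/15742 + 4204) = 75064/((1 + 515833856)/15742 + 4204) = 75064/((1/15742)*515833857 + 4204) = 75064/(515833857/15742 + 4204) = 75064/(582013225/15742) = 75064*(15742/582013225) = 1181657488/582013225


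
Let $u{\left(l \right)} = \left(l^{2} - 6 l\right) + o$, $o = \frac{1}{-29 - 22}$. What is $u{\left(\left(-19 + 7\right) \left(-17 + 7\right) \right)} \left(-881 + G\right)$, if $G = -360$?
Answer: $- \frac{50930567}{3} \approx -1.6977 \cdot 10^{7}$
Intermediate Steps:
$o = - \frac{1}{51}$ ($o = \frac{1}{-51} = - \frac{1}{51} \approx -0.019608$)
$u{\left(l \right)} = - \frac{1}{51} + l^{2} - 6 l$ ($u{\left(l \right)} = \left(l^{2} - 6 l\right) - \frac{1}{51} = - \frac{1}{51} + l^{2} - 6 l$)
$u{\left(\left(-19 + 7\right) \left(-17 + 7\right) \right)} \left(-881 + G\right) = \left(- \frac{1}{51} + \left(\left(-19 + 7\right) \left(-17 + 7\right)\right)^{2} - 6 \left(-19 + 7\right) \left(-17 + 7\right)\right) \left(-881 - 360\right) = \left(- \frac{1}{51} + \left(\left(-12\right) \left(-10\right)\right)^{2} - 6 \left(\left(-12\right) \left(-10\right)\right)\right) \left(-1241\right) = \left(- \frac{1}{51} + 120^{2} - 720\right) \left(-1241\right) = \left(- \frac{1}{51} + 14400 - 720\right) \left(-1241\right) = \frac{697679}{51} \left(-1241\right) = - \frac{50930567}{3}$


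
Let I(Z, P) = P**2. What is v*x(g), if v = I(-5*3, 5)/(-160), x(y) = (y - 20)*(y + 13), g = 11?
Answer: 135/4 ≈ 33.750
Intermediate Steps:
x(y) = (-20 + y)*(13 + y)
v = -5/32 (v = 5**2/(-160) = 25*(-1/160) = -5/32 ≈ -0.15625)
v*x(g) = -5*(-260 + 11**2 - 7*11)/32 = -5*(-260 + 121 - 77)/32 = -5/32*(-216) = 135/4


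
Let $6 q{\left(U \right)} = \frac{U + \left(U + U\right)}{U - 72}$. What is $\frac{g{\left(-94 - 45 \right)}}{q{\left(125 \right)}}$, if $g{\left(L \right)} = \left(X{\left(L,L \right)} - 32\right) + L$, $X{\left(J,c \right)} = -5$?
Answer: $- \frac{18656}{125} \approx -149.25$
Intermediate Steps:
$g{\left(L \right)} = -37 + L$ ($g{\left(L \right)} = \left(-5 - 32\right) + L = -37 + L$)
$q{\left(U \right)} = \frac{U}{2 \left(-72 + U\right)}$ ($q{\left(U \right)} = \frac{\left(U + \left(U + U\right)\right) \frac{1}{U - 72}}{6} = \frac{\left(U + 2 U\right) \frac{1}{-72 + U}}{6} = \frac{3 U \frac{1}{-72 + U}}{6} = \frac{U}{2 \left(-72 + U\right)}$)
$\frac{g{\left(-94 - 45 \right)}}{q{\left(125 \right)}} = \frac{-37 - 139}{\frac{1}{2} \cdot 125 \frac{1}{-72 + 125}} = \frac{-37 - 139}{\frac{1}{2} \cdot 125 \cdot \frac{1}{53}} = - \frac{176}{\frac{125}{106}} = \left(-176\right) \frac{106}{125} = - \frac{18656}{125}$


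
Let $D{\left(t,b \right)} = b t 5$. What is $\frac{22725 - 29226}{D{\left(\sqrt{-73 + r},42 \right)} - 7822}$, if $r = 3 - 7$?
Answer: $\frac{25425411}{32289692} + \frac{682605 i \sqrt{77}}{32289692} \approx 0.78742 + 0.1855 i$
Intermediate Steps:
$r = -4$
$D{\left(t,b \right)} = 5 b t$
$\frac{22725 - 29226}{D{\left(\sqrt{-73 + r},42 \right)} - 7822} = \frac{22725 - 29226}{5 \cdot 42 \sqrt{-73 - 4} - 7822} = - \frac{6501}{5 \cdot 42 \sqrt{-77} - 7822} = - \frac{6501}{5 \cdot 42 i \sqrt{77} - 7822} = - \frac{6501}{210 i \sqrt{77} - 7822} = - \frac{6501}{-7822 + 210 i \sqrt{77}}$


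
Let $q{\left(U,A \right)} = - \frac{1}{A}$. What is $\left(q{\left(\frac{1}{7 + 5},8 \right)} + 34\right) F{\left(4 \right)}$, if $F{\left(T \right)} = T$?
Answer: $\frac{271}{2} \approx 135.5$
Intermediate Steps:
$\left(q{\left(\frac{1}{7 + 5},8 \right)} + 34\right) F{\left(4 \right)} = \left(- \frac{1}{8} + 34\right) 4 = \frac{271}{8} \cdot 4 = \frac{271}{2}$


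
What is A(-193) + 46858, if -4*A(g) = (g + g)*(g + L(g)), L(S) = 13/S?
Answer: 28227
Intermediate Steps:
A(g) = -g*(g + 13/g)/2 (A(g) = -(g + g)*(g + 13/g)/4 = -2*g*(g + 13/g)/4 = -g*(g + 13/g)/2)
A(-193) + 46858 = (-13/2 - ½*(-193)²) + 46858 = (-13/2 - ½*37249) + 46858 = (-13/2 - 37249/2) + 46858 = -18631 + 46858 = 28227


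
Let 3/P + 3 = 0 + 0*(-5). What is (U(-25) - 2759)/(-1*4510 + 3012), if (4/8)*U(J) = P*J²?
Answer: 4009/1498 ≈ 2.6762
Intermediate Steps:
P = -1 (P = 3/(-3 + (0 + 0*(-5))) = 3/(-3 + (0 + 0)) = 3/(-3 + 0) = 3/(-3) = 3*(-⅓) = -1)
U(J) = -2*J² (U(J) = 2*(-J²) = -2*J²)
(U(-25) - 2759)/(-1*4510 + 3012) = (-2*(-25)² - 2759)/(-1*4510 + 3012) = (-2*625 - 2759)/(-4510 + 3012) = (-1250 - 2759)/(-1498) = -4009*(-1/1498) = 4009/1498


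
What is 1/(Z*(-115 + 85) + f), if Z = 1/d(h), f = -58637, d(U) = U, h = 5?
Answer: -1/58643 ≈ -1.7052e-5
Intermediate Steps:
Z = ⅕ (Z = 1/5 = ⅕ ≈ 0.20000)
1/(Z*(-115 + 85) + f) = 1/((-115 + 85)/5 - 58637) = 1/((⅕)*(-30) - 58637) = 1/(-6 - 58637) = 1/(-58643) = -1/58643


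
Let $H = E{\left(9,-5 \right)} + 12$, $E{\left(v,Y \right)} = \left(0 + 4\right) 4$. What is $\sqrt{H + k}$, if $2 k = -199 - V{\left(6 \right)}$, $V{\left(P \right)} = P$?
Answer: $\frac{i \sqrt{298}}{2} \approx 8.6313 i$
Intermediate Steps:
$E{\left(v,Y \right)} = 16$ ($E{\left(v,Y \right)} = 4 \cdot 4 = 16$)
$k = - \frac{205}{2}$ ($k = \frac{-199 - 6}{2} = \frac{1}{2} \left(-205\right) = - \frac{205}{2} \approx -102.5$)
$H = 28$ ($H = 16 + 12 = 28$)
$\sqrt{H + k} = \sqrt{28 - \frac{205}{2}} = \sqrt{- \frac{149}{2}} = \frac{i \sqrt{298}}{2}$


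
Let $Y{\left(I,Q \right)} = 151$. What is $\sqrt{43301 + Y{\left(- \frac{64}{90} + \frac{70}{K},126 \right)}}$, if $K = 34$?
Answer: $6 \sqrt{1207} \approx 208.45$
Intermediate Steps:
$\sqrt{43301 + Y{\left(- \frac{64}{90} + \frac{70}{K},126 \right)}} = \sqrt{43301 + 151} = \sqrt{43452} = 6 \sqrt{1207}$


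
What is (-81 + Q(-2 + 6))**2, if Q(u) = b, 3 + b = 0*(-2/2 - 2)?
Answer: 7056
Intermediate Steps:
b = -3 (b = -3 + 0*(-2/2 - 2) = -3 + 0*(-2*1/2 - 2) = -3 + 0*(-1 - 2) = -3 + 0*(-3) = -3 + 0 = -3)
Q(u) = -3
(-81 + Q(-2 + 6))**2 = (-81 - 3)**2 = (-84)**2 = 7056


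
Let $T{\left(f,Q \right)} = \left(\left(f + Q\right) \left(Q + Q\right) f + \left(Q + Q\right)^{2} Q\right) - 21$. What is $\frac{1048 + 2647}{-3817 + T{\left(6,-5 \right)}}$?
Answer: $- \frac{3695}{4398} \approx -0.84015$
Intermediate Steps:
$T{\left(f,Q \right)} = -21 + 4 Q^{3} + 2 Q f \left(Q + f\right)$ ($T{\left(f,Q \right)} = \left(\left(Q + f\right) 2 Q f + \left(2 Q\right)^{2} Q\right) - 21 = \left(2 Q \left(Q + f\right) f + 4 Q^{2} Q\right) - 21 = \left(2 Q f \left(Q + f\right) + 4 Q^{3}\right) - 21 = \left(4 Q^{3} + 2 Q f \left(Q + f\right)\right) - 21 = -21 + 4 Q^{3} + 2 Q f \left(Q + f\right)$)
$\frac{1048 + 2647}{-3817 + T{\left(6,-5 \right)}} = \frac{1048 + 2647}{-3817 + \left(-21 + 4 \left(-5\right)^{3} + 2 \left(-5\right) 6^{2} + 2 \cdot 6 \left(-5\right)^{2}\right)} = \frac{3695}{-3817 + \left(-21 + 4 \left(-125\right) + 2 \left(-5\right) 36 + 2 \cdot 6 \cdot 25\right)} = \frac{3695}{-3817 - 581} = \frac{3695}{-4398} = 3695 \left(- \frac{1}{4398}\right) = - \frac{3695}{4398}$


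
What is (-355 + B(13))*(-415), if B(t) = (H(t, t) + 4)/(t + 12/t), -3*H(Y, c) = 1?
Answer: 79938130/543 ≈ 1.4722e+5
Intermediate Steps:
H(Y, c) = -⅓ (H(Y, c) = -⅓*1 = -⅓)
B(t) = 11/(3*(t + 12/t)) (B(t) = (-⅓ + 4)/(t + 12/t) = 11/(3*(t + 12/t)))
(-355 + B(13))*(-415) = (-355 + (11/3)*13/(12 + 13²))*(-415) = (-355 + (11/3)*13/(12 + 169))*(-415) = (-355 + (11/3)*13/181)*(-415) = (-355 + (11/3)*13*(1/181))*(-415) = (-355 + 143/543)*(-415) = -192622/543*(-415) = 79938130/543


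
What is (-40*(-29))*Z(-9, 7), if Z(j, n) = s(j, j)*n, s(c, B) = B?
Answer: -73080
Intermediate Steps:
Z(j, n) = j*n
(-40*(-29))*Z(-9, 7) = (-40*(-29))*(-9*7) = 1160*(-63) = -73080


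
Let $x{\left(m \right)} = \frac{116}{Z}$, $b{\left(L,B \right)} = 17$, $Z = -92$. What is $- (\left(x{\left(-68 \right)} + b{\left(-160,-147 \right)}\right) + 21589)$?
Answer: $- \frac{496909}{23} \approx -21605.0$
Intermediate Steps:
$x{\left(m \right)} = - \frac{29}{23}$ ($x{\left(m \right)} = \frac{116}{-92} = 116 \left(- \frac{1}{92}\right) = - \frac{29}{23}$)
$- (\left(x{\left(-68 \right)} + b{\left(-160,-147 \right)}\right) + 21589) = - (\left(- \frac{29}{23} + 17\right) + 21589) = - (\frac{362}{23} + 21589) = \left(-1\right) \frac{496909}{23} = - \frac{496909}{23}$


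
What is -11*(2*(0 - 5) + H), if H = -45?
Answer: 605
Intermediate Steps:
-11*(2*(0 - 5) + H) = -11*(2*(0 - 5) - 45) = -11*(2*(-5) - 45) = -11*(-10 - 45) = -11*(-55) = 605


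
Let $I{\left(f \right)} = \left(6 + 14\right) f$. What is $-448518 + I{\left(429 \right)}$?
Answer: $-439938$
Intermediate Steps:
$I{\left(f \right)} = 20 f$
$-448518 + I{\left(429 \right)} = -448518 + 20 \cdot 429 = -448518 + 8580 = -439938$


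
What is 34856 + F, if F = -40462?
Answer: -5606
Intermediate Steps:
34856 + F = 34856 - 40462 = -5606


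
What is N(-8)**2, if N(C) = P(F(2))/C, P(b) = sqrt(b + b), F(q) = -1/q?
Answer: -1/64 ≈ -0.015625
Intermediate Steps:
P(b) = sqrt(2)*sqrt(b) (P(b) = sqrt(2*b) = sqrt(2)*sqrt(b))
N(C) = I/C (N(C) = (sqrt(2)*sqrt(-1/2))/C = (sqrt(2)*(I*sqrt(2)/2))/C = I/C)
N(-8)**2 = (I/(-8))**2 = (I*(-1/8))**2 = (-I/8)**2 = -1/64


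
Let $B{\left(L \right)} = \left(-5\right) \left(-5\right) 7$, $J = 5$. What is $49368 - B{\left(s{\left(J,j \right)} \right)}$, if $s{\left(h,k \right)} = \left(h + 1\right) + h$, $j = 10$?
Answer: $49193$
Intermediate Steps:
$s{\left(h,k \right)} = 1 + 2 h$ ($s{\left(h,k \right)} = \left(1 + h\right) + h = 1 + 2 h$)
$B{\left(L \right)} = 175$ ($B{\left(L \right)} = 25 \cdot 7 = 175$)
$49368 - B{\left(s{\left(J,j \right)} \right)} = 49368 - 175 = 49193$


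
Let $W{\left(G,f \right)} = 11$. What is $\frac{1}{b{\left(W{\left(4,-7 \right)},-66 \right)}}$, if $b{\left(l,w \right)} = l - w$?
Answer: $\frac{1}{77} \approx 0.012987$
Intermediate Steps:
$\frac{1}{b{\left(W{\left(4,-7 \right)},-66 \right)}} = \frac{1}{11 - -66} = \frac{1}{11 + 66} = \frac{1}{77}$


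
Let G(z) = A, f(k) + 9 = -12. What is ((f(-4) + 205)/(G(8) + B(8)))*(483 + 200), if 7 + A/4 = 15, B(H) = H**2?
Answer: 15709/12 ≈ 1309.1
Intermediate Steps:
f(k) = -21 (f(k) = -9 - 12 = -21)
A = 32 (A = -28 + 4*15 = -28 + 60 = 32)
G(z) = 32
((f(-4) + 205)/(G(8) + B(8)))*(483 + 200) = ((-21 + 205)/(32 + 8**2))*(483 + 200) = (184/(32 + 64))*683 = (184/96)*683 = (184*(1/96))*683 = (23/12)*683 = 15709/12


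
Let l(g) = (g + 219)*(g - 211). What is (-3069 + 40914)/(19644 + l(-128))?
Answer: -841/249 ≈ -3.3775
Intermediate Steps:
l(g) = (-211 + g)*(219 + g) (l(g) = (219 + g)*(-211 + g) = (-211 + g)*(219 + g))
(-3069 + 40914)/(19644 + l(-128)) = (-3069 + 40914)/(19644 + (-46209 + (-128)**2 + 8*(-128))) = 37845/(19644 + (-46209 + 16384 - 1024)) = 37845/(19644 - 30849) = 37845/(-11205) = 37845*(-1/11205) = -841/249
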